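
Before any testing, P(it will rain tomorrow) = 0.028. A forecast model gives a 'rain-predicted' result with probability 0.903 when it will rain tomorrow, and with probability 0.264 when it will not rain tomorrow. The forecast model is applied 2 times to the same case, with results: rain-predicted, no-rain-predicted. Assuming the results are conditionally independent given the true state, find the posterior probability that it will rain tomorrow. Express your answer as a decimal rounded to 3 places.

With H the event that it will rain tomorrow, the joint likelihood of the observed sequence is P(data|H) = 0.903·0.097 = 0.087591 and P(data|¬H) = 0.264·0.736 = 0.19430.
Bayes: P(H|data) = 0.028·0.087591 / (0.028·0.087591 + 0.972·0.19430) = 0.0024525/0.19132 = 0.0128.

Posterior P(H) ≈ 0.013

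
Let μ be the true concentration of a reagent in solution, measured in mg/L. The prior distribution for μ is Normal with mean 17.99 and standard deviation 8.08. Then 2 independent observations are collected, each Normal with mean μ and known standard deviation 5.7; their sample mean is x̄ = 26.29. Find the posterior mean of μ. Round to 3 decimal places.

Posterior mean ≈ 24.636

Prior precision 1/τ₀² = 1/8.08² = 0.0153171; data precision n/σ² = 2/5.7² = 0.0615574.
Posterior precision = 0.0153171 + 0.0615574 = 0.0768745.
Posterior mean = (0.0153171·17.99 + 0.0615574·26.29) / 0.0768745 = 24.636.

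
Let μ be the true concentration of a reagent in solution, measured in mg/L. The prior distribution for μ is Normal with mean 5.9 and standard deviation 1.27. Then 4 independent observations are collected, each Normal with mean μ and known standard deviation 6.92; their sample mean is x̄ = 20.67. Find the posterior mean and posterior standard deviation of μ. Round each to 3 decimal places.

Posterior mean ≈ 7.654; posterior SD ≈ 1.192

With known σ, the Normal prior is conjugate. Weight on the data is w = (n/σ²)/(n/σ² + 1/τ₀²) = 0.0835310/(0.0835310+0.620001) = 0.11873.
Posterior mean = w·x̄ + (1−w)·μ₀ = 0.11873·20.67 + 0.88127·5.9 = 7.654. Posterior variance = 1/(0.0835310+0.620001) = 1.42140, so SD = 1.192.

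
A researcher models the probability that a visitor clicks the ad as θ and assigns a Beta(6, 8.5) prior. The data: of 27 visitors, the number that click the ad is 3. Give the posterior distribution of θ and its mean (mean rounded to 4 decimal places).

The binomial likelihood is conjugate to the Beta prior: with 3 successes and 24 failures, the posterior is Beta(6+3, 8.5+24) = Beta(9, 32.5).
E[θ | data] = 9/(9+32.5) = 0.2169.

Posterior: Beta(9, 32.5); mean ≈ 0.2169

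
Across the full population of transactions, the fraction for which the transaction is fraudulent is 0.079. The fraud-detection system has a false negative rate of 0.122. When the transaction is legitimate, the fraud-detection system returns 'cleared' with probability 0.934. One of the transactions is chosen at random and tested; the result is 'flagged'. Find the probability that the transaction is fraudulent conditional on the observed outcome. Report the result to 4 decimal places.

Write H for 'the transaction is fraudulent'. Prior odds H:¬H = 0.079/0.921 = 0.085776. For the 'flagged' outcome, the likelihood ratio is 0.878/0.066 = 13.303.
Posterior odds = 0.085776 × 13.303 = 1.1411, so P(H|E) = 1.1411/(1+1.1411) = 0.5329.

P(H | E) ≈ 0.5329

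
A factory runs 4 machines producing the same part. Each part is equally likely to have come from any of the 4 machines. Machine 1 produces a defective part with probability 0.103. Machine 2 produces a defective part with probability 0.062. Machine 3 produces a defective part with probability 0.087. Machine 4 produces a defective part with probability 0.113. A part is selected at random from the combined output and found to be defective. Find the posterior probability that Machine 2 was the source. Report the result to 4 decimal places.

Posterior probability ≈ 0.1699

Tabulate prior·likelihood by source: [1] prior 0.25, lik 0.103, product 0.02575; [2] prior 0.25, lik 0.062, product 0.01550; [3] prior 0.25, lik 0.087, product 0.02175; [4] prior 0.25, lik 0.113, product 0.02825.
Normalizing constant = 0.091250; the posterior for Machine 2 is its product over the sum, 0.01550/0.091250 = 0.1699.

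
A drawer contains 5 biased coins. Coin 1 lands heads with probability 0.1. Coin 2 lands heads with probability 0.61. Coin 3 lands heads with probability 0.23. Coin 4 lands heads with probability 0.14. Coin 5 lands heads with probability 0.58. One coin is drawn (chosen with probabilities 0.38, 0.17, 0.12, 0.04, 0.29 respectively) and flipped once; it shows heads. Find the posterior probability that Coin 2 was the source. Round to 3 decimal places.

Posterior probability ≈ 0.302

Tabulate prior·likelihood by source: [1] prior 0.38, lik 0.1, product 0.03800; [2] prior 0.17, lik 0.61, product 0.1037; [3] prior 0.12, lik 0.23, product 0.02760; [4] prior 0.04, lik 0.14, product 0.005600; [5] prior 0.29, lik 0.58, product 0.1682.
Normalizing constant = 0.34310; the posterior for Coin 2 is its product over the sum, 0.1037/0.34310 = 0.302.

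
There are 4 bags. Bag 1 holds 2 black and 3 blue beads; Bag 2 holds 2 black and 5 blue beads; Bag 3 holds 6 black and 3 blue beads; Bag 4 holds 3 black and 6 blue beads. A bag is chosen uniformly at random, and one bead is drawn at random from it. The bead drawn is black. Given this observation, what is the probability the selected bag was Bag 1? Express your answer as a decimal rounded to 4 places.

Posterior probability ≈ 0.2373

P(black|Bag 1) = 0.4; P(black|Bag 2) = 0.2857; P(black|Bag 3) = 0.6667; P(black|Bag 4) = 0.3333.
Prior × likelihood for each source: 0.25·0.4=0.1000, 0.25·0.2857=0.07143, 0.25·0.6667=0.1667, 0.25·0.3333=0.08333. Summing gives P(black) = 0.42143.
P(Bag 1 | black) = 0.1000 / 0.42143 = 0.2373.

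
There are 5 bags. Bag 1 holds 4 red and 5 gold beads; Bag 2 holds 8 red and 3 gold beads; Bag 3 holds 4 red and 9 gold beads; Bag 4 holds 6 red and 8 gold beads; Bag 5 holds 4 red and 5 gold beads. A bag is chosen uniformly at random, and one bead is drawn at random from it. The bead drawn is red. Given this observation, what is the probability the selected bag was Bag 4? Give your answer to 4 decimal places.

Posterior probability ≈ 0.1822

P(red|Bag 1) = 0.4444; P(red|Bag 2) = 0.7273; P(red|Bag 3) = 0.3077; P(red|Bag 4) = 0.4286; P(red|Bag 5) = 0.4444.
Prior × likelihood for each source: 0.2·0.4444=0.08889, 0.2·0.7273=0.1455, 0.2·0.3077=0.06154, 0.2·0.4286=0.08571, 0.2·0.4444=0.08889. Summing gives P(red) = 0.47049.
P(Bag 4 | red) = 0.08571 / 0.47049 = 0.1822.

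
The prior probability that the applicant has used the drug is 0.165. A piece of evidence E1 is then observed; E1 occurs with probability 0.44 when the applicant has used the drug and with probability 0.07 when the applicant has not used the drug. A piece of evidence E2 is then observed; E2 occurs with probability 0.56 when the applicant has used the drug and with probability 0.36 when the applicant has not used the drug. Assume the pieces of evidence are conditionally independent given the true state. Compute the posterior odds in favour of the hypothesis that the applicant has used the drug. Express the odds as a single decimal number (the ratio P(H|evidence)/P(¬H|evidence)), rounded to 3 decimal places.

Prior odds = 0.165/(1−0.165) = 0.19760.
Likelihood ratio for E1 = 0.44/0.07 = 6.2857.
Likelihood ratio for E2 = 0.56/0.36 = 1.5556.
Posterior odds = prior odds × LR₁ × LR₂ = 1.9321.

Posterior odds ≈ 1.932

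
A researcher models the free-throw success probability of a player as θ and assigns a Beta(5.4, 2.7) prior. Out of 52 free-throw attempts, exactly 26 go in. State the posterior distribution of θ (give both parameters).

The binomial likelihood is conjugate to the Beta prior: with 26 successes and 26 failures, the posterior is Beta(5.4+26, 2.7+26) = Beta(31.4, 28.7).

Posterior: Beta(31.4, 28.7)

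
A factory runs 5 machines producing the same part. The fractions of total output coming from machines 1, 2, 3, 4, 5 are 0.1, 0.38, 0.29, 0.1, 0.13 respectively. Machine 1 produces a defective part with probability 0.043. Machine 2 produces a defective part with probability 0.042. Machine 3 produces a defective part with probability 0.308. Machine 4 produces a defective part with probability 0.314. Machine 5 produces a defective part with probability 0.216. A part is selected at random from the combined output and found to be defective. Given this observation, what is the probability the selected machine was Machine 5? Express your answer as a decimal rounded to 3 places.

Posterior probability ≈ 0.166

P(defective|M1) = 0.043; P(defective|M2) = 0.042; P(defective|M3) = 0.308; P(defective|M4) = 0.314; P(defective|M5) = 0.216.
Prior × likelihood for each source: 0.1·0.043=0.004300, 0.38·0.042=0.01596, 0.29·0.308=0.08932, 0.1·0.314=0.03140, 0.13·0.216=0.02808. Summing gives P(defective) = 0.16906.
P(Machine 5 | defective) = 0.02808 / 0.16906 = 0.166.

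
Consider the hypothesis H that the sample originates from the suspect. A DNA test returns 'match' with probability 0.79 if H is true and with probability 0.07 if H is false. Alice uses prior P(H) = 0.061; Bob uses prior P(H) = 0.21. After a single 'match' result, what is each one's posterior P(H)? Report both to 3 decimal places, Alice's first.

Alice: 0.423; Bob: 0.750

P('+'|H) = 0.79, P('+'|¬H) = 0.07.
Alice: numerator 0.79·0.061 = 0.048190; evidence = 0.048190+0.07·0.939 = 0.11392; posterior = 0.423.
Bob: numerator 0.79·0.21 = 0.16590; evidence = 0.16590+0.07·0.79 = 0.22120; posterior = 0.750.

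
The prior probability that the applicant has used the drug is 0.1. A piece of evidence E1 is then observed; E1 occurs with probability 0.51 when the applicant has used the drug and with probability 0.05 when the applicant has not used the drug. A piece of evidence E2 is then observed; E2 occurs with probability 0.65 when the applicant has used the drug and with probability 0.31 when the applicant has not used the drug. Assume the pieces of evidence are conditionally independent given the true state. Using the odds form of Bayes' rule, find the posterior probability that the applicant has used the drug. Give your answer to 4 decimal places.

Posterior probability ≈ 0.7038

Prior odds = 0.1/(1−0.1) = 0.11111.
Likelihood ratio for E1 = 0.51/0.05 = 10.200.
Likelihood ratio for E2 = 0.65/0.31 = 2.0968.
Posterior odds = prior odds × LR₁ × LR₂ = 2.3763.
Posterior probability = odds/(1+odds) = 2.3763/3.3763 = 0.7038.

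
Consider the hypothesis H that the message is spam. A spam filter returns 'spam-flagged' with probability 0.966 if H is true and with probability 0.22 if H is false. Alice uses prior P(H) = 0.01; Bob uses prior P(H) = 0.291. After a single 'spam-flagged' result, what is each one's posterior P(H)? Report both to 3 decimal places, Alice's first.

Alice: 0.042; Bob: 0.643

The likelihood ratio for a 'spam-flagged' result is 0.966/0.22 = 4.3909.
Alice: prior odds 0.01/0.99 = 0.010101; posterior odds 0.044353; posterior probability 0.042.
Bob: prior odds 0.291/0.709 = 0.41044; posterior odds 1.8022; posterior probability 0.643.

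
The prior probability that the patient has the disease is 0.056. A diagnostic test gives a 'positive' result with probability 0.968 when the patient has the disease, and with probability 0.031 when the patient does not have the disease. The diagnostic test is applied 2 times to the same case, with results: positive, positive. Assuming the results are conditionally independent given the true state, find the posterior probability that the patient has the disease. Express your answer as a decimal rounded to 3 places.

Posterior P(H) ≈ 0.983

With H the event that the patient has the disease, the joint likelihood of the observed sequence is P(data|H) = 0.968·0.968 = 0.93702 and P(data|¬H) = 0.031·0.031 = 0.00096100.
Bayes: P(H|data) = 0.056·0.93702 / (0.056·0.93702 + 0.944·0.00096100) = 0.052473/0.053381 = 0.9830.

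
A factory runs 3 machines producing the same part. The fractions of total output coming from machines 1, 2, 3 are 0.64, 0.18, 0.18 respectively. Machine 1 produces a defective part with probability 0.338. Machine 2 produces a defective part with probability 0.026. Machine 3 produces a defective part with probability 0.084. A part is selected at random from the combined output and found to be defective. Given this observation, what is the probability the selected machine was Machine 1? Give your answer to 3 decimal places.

P(defective|M1) = 0.338; P(defective|M2) = 0.026; P(defective|M3) = 0.084.
Prior × likelihood for each source: 0.64·0.338=0.2163, 0.18·0.026=0.004680, 0.18·0.084=0.01512. Summing gives P(defective) = 0.23612.
P(Machine 1 | defective) = 0.2163 / 0.23612 = 0.916.

Posterior probability ≈ 0.916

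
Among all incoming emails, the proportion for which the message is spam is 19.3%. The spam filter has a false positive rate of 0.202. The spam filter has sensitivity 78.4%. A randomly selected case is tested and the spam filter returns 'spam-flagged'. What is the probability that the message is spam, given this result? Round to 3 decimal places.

P(H | E) ≈ 0.481

Let H be the event that the message is spam. P(H) = 0.193, so P(¬H) = 0.807. With E the 'spam-flagged' result, P(E|H) = 0.784 and P(E|¬H) = 0.202.
P(E) = 0.784·0.193 + 0.202·0.807 = 0.15131 + 0.16301 = 0.31433.
By Bayes' theorem, P(H|E) = 0.15131 / 0.31433 = 0.481.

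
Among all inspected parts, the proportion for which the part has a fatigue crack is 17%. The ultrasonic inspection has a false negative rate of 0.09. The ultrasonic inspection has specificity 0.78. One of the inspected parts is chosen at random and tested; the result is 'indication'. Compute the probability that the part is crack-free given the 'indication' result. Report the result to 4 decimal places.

Let H be the event that the part has a fatigue crack. P(H) = 0.17, so P(¬H) = 0.83. With E the 'indication' result, P(E|H) = 0.91 and P(E|¬H) = 0.22.
P(E) = 0.91·0.17 + 0.22·0.83 = 0.15470 + 0.18260 = 0.33730.
By Bayes' theorem, P(H|E) = 0.15470 / 0.33730 = 0.4586. Hence P(¬H|E) = 1 − 0.4586 = 0.5414.

P(¬H | E) ≈ 0.5414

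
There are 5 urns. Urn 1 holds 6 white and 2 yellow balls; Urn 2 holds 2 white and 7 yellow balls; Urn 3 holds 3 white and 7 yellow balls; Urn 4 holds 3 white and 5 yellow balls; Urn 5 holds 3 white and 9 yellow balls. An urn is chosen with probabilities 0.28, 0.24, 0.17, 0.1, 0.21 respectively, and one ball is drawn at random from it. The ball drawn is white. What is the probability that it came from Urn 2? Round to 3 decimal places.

Tabulate prior·likelihood by source: [1] prior 0.28, lik 0.75, product 0.2100; [2] prior 0.24, lik 0.2222, product 0.05333; [3] prior 0.17, lik 0.3, product 0.05100; [4] prior 0.1, lik 0.375, product 0.03750; [5] prior 0.21, lik 0.25, product 0.05250.
Normalizing constant = 0.40433; the posterior for Urn 2 is its product over the sum, 0.05333/0.40433 = 0.132.

Posterior probability ≈ 0.132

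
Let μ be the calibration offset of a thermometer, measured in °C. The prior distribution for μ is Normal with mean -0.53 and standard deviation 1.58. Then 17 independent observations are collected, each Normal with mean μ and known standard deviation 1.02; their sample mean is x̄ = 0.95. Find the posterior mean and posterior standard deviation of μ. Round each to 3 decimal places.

Prior precision 1/τ₀² = 1/1.58² = 0.400577; data precision n/σ² = 17/1.02² = 16.3399.
Posterior precision = 0.400577 + 16.3399 = 16.7404, giving posterior SD = 1/√16.7404 = 0.244.
Posterior mean = (0.400577·-0.53 + 16.3399·0.95) / 16.7404 = 0.915.

Posterior mean ≈ 0.915; posterior SD ≈ 0.244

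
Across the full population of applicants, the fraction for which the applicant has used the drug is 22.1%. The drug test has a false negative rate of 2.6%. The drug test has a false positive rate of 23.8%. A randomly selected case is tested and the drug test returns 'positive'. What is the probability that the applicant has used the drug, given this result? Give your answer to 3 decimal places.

Write H for 'the applicant has used the drug'. Prior odds H:¬H = 0.221/0.779 = 0.28370. For the 'positive' outcome, the likelihood ratio is 0.974/0.238 = 4.0924.
Posterior odds = 0.28370 × 4.0924 = 1.1610, so P(H|E) = 1.1610/(1+1.1610) = 0.537.

P(H | E) ≈ 0.537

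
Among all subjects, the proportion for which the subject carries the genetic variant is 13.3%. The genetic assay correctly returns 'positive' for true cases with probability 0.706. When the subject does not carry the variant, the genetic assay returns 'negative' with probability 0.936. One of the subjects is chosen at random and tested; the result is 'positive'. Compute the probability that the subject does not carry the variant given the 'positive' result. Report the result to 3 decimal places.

Let H be the event that the subject carries the genetic variant. P(H) = 0.133, so P(¬H) = 0.867. With E the 'positive' result, P(E|H) = 0.706 and P(E|¬H) = 0.064.
P(E) = 0.706·0.133 + 0.064·0.867 = 0.093898 + 0.055488 = 0.14939.
By Bayes' theorem, P(H|E) = 0.093898 / 0.14939 = 0.629. Hence P(¬H|E) = 1 − 0.629 = 0.371.

P(¬H | E) ≈ 0.371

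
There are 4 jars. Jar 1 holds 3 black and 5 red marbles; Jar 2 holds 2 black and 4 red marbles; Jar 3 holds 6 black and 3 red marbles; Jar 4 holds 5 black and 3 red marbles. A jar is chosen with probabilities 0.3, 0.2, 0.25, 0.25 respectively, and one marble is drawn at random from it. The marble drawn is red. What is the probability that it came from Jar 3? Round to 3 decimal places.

Tabulate prior·likelihood by source: [1] prior 0.3, lik 0.625, product 0.1875; [2] prior 0.2, lik 0.6667, product 0.1333; [3] prior 0.25, lik 0.3333, product 0.08333; [4] prior 0.25, lik 0.375, product 0.09375.
Normalizing constant = 0.49792; the posterior for Jar 3 is its product over the sum, 0.08333/0.49792 = 0.167.

Posterior probability ≈ 0.167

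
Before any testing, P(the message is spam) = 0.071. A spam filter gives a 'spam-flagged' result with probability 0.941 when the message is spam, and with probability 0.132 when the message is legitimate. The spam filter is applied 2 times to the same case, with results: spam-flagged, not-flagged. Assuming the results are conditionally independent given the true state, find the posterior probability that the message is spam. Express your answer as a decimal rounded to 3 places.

Let H be the event that the message is spam; start with P(H) = 0.071. P('spam-flagged'|H) = 0.941, P('spam-flagged'|¬H) = 0.132.
Update on result 1 ('spam-flagged'): P(H) ← 0.941·0.0710 / (0.941·0.0710 + 0.132·0.9290) = 0.066811/0.18944 = 0.3527.
Update on result 2 ('not-flagged'): P(H) ← 0.059·0.3527 / (0.059·0.3527 + 0.868·0.6473) = 0.020808/0.58268 = 0.0357.

Posterior P(H) ≈ 0.036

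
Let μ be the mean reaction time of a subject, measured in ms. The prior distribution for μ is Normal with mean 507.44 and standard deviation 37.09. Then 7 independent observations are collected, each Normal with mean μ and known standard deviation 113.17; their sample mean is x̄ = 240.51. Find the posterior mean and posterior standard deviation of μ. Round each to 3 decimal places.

Posterior mean ≈ 392.878; posterior SD ≈ 28.022

Prior precision 1/τ₀² = 1/37.09² = 0.00072692; data precision n/σ² = 7/113.17² = 0.00054656.
Posterior precision = 0.00072692 + 0.00054656 = 0.00127348, giving posterior SD = 1/√0.00127348 = 28.022.
Posterior mean = (0.00072692·507.44 + 0.00054656·240.51) / 0.00127348 = 392.878.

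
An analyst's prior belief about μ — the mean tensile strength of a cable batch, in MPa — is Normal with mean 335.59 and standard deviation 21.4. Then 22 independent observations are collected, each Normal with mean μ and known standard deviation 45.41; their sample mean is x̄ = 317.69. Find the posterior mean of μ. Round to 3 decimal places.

With known σ, the Normal prior is conjugate. Weight on the data is w = (n/σ²)/(n/σ² + 1/τ₀²) = 0.0106689/(0.0106689+0.00218360) = 0.83010.
Posterior mean = w·x̄ + (1−w)·μ₀ = 0.83010·317.69 + 0.16990·335.59 = 320.731.

Posterior mean ≈ 320.731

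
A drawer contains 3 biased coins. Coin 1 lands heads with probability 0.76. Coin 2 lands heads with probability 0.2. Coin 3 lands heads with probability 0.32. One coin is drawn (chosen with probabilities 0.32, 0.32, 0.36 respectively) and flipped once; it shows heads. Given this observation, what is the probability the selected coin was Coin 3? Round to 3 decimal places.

Tabulate prior·likelihood by source: [1] prior 0.32, lik 0.76, product 0.2432; [2] prior 0.32, lik 0.2, product 0.06400; [3] prior 0.36, lik 0.32, product 0.1152.
Normalizing constant = 0.42240; the posterior for Coin 3 is its product over the sum, 0.1152/0.42240 = 0.273.

Posterior probability ≈ 0.273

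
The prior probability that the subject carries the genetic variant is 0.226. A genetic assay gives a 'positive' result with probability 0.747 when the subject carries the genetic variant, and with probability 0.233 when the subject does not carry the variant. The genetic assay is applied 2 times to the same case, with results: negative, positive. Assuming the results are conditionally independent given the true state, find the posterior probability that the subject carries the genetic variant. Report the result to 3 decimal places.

Posterior P(H) ≈ 0.236

With H the event that the subject carries the genetic variant, the joint likelihood of the observed sequence is P(data|H) = 0.253·0.747 = 0.18899 and P(data|¬H) = 0.767·0.233 = 0.17871.
Bayes: P(H|data) = 0.226·0.18899 / (0.226·0.18899 + 0.774·0.17871) = 0.042712/0.18103 = 0.2359.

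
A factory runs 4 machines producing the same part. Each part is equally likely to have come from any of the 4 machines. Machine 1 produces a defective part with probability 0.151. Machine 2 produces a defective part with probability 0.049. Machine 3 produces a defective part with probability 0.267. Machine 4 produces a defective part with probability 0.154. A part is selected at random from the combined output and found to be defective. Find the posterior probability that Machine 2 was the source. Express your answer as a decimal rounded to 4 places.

Posterior probability ≈ 0.0789

Tabulate prior·likelihood by source: [1] prior 0.25, lik 0.151, product 0.03775; [2] prior 0.25, lik 0.049, product 0.01225; [3] prior 0.25, lik 0.267, product 0.06675; [4] prior 0.25, lik 0.154, product 0.03850.
Normalizing constant = 0.15525; the posterior for Machine 2 is its product over the sum, 0.01225/0.15525 = 0.0789.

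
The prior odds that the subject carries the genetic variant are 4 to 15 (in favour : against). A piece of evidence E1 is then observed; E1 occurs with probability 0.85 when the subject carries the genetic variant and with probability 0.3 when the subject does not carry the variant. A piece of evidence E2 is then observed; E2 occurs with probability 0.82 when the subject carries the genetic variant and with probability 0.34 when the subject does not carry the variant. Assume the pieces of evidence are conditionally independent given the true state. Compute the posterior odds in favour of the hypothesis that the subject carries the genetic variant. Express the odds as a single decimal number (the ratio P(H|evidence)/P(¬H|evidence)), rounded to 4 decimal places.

Prior odds = 4/15 = 0.26667. In log-odds, ln(0.26667) = -1.3218.
Add log likelihood ratios: ln(2.8333) + ln(2.4118) = 1.9218.
Posterior log-odds = 0.60006, so posterior odds = exp(0.60006) = 1.8222.

Posterior odds ≈ 1.8222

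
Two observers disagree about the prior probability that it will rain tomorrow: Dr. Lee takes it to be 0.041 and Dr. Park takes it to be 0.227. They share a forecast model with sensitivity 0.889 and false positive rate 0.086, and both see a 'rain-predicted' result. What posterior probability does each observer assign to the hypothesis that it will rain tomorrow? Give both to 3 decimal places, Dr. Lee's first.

P('+'|H) = 0.889, P('+'|¬H) = 0.086.
Dr. Lee: numerator 0.889·0.041 = 0.036449; evidence = 0.036449+0.086·0.959 = 0.11892; posterior = 0.306.
Dr. Park: numerator 0.889·0.227 = 0.20180; evidence = 0.20180+0.086·0.773 = 0.26828; posterior = 0.752.

Dr. Lee: 0.306; Dr. Park: 0.752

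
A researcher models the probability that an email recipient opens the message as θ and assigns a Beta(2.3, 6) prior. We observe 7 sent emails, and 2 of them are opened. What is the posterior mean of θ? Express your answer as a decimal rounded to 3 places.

Posterior mean ≈ 0.281

The binomial likelihood is conjugate to the Beta prior: with 2 successes and 5 failures, the posterior is Beta(2.3+2, 6+5) = Beta(4.3, 11).
Posterior mean = α/(α+β) = 4.3/15.3 = 0.281.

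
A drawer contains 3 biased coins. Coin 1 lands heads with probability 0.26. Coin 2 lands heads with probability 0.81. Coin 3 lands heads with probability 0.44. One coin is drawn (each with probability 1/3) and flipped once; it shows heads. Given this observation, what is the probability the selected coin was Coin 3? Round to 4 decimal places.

Posterior probability ≈ 0.2914

P(heads|C1) = 0.26; P(heads|C2) = 0.81; P(heads|C3) = 0.44.
Prior × likelihood for each source: 0.333333·0.26=0.08667, 0.333333·0.81=0.2700, 0.333333·0.44=0.1467. Summing gives P(heads) = 0.50333.
P(Coin 3 | heads) = 0.1467 / 0.50333 = 0.2914.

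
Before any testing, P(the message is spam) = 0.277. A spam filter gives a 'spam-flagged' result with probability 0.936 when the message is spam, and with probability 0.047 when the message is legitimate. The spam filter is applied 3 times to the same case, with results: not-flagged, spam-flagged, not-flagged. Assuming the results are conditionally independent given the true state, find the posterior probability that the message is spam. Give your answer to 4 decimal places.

With H the event that the message is spam, the joint likelihood of the observed sequence is P(data|H) = 0.064·0.936·0.064 = 0.0038339 and P(data|¬H) = 0.953·0.047·0.953 = 0.042686.
Bayes: P(H|data) = 0.277·0.0038339 / (0.277·0.0038339 + 0.723·0.042686) = 0.0010620/0.031924 = 0.0333.

Posterior P(H) ≈ 0.0333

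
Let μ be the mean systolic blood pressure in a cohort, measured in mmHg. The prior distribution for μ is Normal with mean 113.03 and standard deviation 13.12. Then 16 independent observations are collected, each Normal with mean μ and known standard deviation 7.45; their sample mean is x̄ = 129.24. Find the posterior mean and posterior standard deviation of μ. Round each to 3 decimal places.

Posterior mean ≈ 128.920; posterior SD ≈ 1.844

With known σ, the Normal prior is conjugate. Weight on the data is w = (n/σ²)/(n/σ² + 1/τ₀²) = 0.288275/(0.288275+0.00580941) = 0.98025.
Posterior mean = w·x̄ + (1−w)·μ₀ = 0.98025·129.24 + 0.019754·113.03 = 128.920. Posterior variance = 1/(0.288275+0.00580941) = 3.40038, so SD = 1.844.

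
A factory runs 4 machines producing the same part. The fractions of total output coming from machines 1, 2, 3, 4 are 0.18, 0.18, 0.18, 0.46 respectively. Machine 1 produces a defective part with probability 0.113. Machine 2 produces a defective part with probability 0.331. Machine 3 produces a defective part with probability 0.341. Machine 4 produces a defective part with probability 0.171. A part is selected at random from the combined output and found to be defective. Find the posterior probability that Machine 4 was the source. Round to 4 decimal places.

Posterior probability ≈ 0.3576

Tabulate prior·likelihood by source: [1] prior 0.18, lik 0.113, product 0.02034; [2] prior 0.18, lik 0.331, product 0.05958; [3] prior 0.18, lik 0.341, product 0.06138; [4] prior 0.46, lik 0.171, product 0.07866.
Normalizing constant = 0.21996; the posterior for Machine 4 is its product over the sum, 0.07866/0.21996 = 0.3576.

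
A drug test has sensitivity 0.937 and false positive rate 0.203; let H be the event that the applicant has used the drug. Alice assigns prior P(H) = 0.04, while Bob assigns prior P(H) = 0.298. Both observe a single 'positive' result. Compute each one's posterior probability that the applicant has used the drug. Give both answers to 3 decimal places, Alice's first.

Alice: 0.161; Bob: 0.662

The likelihood ratio for a 'positive' result is 0.937/0.203 = 4.6158.
Alice: prior odds 0.04/0.96 = 0.041667; posterior odds 0.19232; posterior probability 0.161.
Bob: prior odds 0.298/0.702 = 0.42450; posterior odds 1.9594; posterior probability 0.662.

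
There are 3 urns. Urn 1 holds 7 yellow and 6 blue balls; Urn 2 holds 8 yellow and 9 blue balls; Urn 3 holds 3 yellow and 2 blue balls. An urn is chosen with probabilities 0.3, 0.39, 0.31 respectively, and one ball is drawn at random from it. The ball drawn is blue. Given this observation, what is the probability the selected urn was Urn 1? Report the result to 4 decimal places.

Tabulate prior·likelihood by source: [1] prior 0.3, lik 0.4615, product 0.1385; [2] prior 0.39, lik 0.5294, product 0.2065; [3] prior 0.31, lik 0.4, product 0.1240.
Normalizing constant = 0.46893; the posterior for Urn 1 is its product over the sum, 0.1385/0.46893 = 0.2953.

Posterior probability ≈ 0.2953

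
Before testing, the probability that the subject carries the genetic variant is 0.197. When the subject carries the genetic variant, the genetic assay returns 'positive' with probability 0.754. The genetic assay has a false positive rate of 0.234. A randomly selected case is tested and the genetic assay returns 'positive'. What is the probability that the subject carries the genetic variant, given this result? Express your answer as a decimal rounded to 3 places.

P(H | E) ≈ 0.441

Write H for 'the subject carries the genetic variant'. Prior odds H:¬H = 0.197/0.803 = 0.24533. For the 'positive' outcome, the likelihood ratio is 0.754/0.234 = 3.2222.
Posterior odds = 0.24533 × 3.2222 = 0.79051, so P(H|E) = 0.79051/(1+0.79051) = 0.441.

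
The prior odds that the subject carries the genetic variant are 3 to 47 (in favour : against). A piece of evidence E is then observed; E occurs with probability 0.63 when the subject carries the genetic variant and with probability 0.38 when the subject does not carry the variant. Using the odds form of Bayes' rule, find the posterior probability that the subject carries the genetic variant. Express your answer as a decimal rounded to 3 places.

Posterior probability ≈ 0.096

Prior odds = 3/47 = 0.063830. In log-odds, ln(0.063830) = -2.7515.
Add log likelihood ratio: ln(1.6579) = 0.50555.
Posterior log-odds = -2.2460, so posterior odds = exp(-2.2460) = 0.10582. Converting, P(H|E) = 0.10582/1.1058 = 0.096.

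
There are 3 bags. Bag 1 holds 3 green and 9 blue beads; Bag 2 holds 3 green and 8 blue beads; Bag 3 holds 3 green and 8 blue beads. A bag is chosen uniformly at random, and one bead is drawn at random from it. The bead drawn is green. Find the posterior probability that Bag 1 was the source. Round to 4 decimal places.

Posterior probability ≈ 0.3143

Tabulate prior·likelihood by source: [1] prior 0.333333, lik 0.25, product 0.08333; [2] prior 0.333333, lik 0.2727, product 0.09091; [3] prior 0.333333, lik 0.2727, product 0.09091.
Normalizing constant = 0.26515; the posterior for Bag 1 is its product over the sum, 0.08333/0.26515 = 0.3143.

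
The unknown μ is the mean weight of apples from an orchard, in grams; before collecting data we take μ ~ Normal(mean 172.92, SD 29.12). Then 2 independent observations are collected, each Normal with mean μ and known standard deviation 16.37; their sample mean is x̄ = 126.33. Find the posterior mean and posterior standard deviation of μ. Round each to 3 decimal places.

Posterior mean ≈ 132.687; posterior SD ≈ 10.757

Prior precision 1/τ₀² = 1/29.12² = 0.00117928; data precision n/σ² = 2/16.37² = 0.00746333.
Posterior precision = 0.00117928 + 0.00746333 = 0.00864261, giving posterior SD = 1/√0.00864261 = 10.757.
Posterior mean = (0.00117928·172.92 + 0.00746333·126.33) / 0.00864261 = 132.687.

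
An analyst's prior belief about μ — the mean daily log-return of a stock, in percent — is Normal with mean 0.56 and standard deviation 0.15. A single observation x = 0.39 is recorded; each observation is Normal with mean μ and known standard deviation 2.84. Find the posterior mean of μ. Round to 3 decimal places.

With known σ, the Normal prior is conjugate. Weight on the data is w = (n/σ²)/(n/σ² + 1/τ₀²) = 0.123983/(0.123983+44.4444) = 0.0027819.
Posterior mean = w·x̄ + (1−w)·μ₀ = 0.0027819·0.39 + 0.99722·0.56 = 0.560.

Posterior mean ≈ 0.560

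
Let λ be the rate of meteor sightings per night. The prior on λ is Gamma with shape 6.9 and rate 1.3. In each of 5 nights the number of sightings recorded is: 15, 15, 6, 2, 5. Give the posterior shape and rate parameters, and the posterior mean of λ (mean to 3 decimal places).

Posterior: Gamma(shape=49.9, rate=6.3); mean ≈ 7.921

The Poisson likelihood adds the total count to the shape and the number of exposure periods to the rate. Here ∑xᵢ = 43 and n = 5, so shape 6.9→49.9 and rate 1.3→6.3.
Posterior mean = shape/rate = 49.9/6.3 = 7.921.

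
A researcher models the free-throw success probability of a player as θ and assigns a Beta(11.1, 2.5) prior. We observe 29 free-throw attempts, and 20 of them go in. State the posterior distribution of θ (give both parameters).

Observing 20 successes and 9 failures updates Beta(11.1, 2.5) by adding the success and failure counts to the two shape parameters: α = 11.1+20 = 31.1, β = 2.5+9 = 11.5.

Posterior: Beta(31.1, 11.5)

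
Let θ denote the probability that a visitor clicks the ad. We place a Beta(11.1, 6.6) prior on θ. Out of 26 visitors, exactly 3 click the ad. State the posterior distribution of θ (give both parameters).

The binomial likelihood is conjugate to the Beta prior: with 3 successes and 23 failures, the posterior is Beta(11.1+3, 6.6+23) = Beta(14.1, 29.6).

Posterior: Beta(14.1, 29.6)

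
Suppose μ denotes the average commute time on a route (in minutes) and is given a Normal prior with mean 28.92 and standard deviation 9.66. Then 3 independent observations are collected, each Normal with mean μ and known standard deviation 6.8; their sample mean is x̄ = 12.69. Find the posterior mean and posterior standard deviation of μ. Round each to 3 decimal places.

Prior precision 1/τ₀² = 1/9.66² = 0.0107163; data precision n/σ² = 3/6.8² = 0.0648789.
Posterior precision = 0.0107163 + 0.0648789 = 0.0755952, giving posterior SD = 1/√0.0755952 = 3.637.
Posterior mean = (0.0107163·28.92 + 0.0648789·12.69) / 0.0755952 = 14.991.

Posterior mean ≈ 14.991; posterior SD ≈ 3.637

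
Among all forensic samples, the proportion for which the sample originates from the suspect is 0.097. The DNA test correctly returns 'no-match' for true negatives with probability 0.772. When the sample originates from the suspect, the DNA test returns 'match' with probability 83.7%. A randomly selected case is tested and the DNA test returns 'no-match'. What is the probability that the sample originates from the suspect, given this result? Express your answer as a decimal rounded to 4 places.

P(H | E) ≈ 0.0222

Let H be the event that the sample originates from the suspect. P(H) = 0.097, so P(¬H) = 0.903. With E the 'no-match' result, P(E|H) = 0.163 and P(E|¬H) = 0.772.
P(E) = 0.163·0.097 + 0.772·0.903 = 0.015811 + 0.69712 = 0.71293.
By Bayes' theorem, P(H|E) = 0.015811 / 0.71293 = 0.0222.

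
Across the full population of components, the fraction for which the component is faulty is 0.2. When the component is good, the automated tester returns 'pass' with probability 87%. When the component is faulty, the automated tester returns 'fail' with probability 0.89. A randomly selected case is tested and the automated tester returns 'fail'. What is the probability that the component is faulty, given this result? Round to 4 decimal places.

Write H for 'the component is faulty'. Prior odds H:¬H = 0.2/0.8 = 0.25000. For the 'fail' outcome, the likelihood ratio is 0.89/0.13 = 6.8462.
Posterior odds = 0.25000 × 6.8462 = 1.7115, so P(H|E) = 1.7115/(1+1.7115) = 0.6312.

P(H | E) ≈ 0.6312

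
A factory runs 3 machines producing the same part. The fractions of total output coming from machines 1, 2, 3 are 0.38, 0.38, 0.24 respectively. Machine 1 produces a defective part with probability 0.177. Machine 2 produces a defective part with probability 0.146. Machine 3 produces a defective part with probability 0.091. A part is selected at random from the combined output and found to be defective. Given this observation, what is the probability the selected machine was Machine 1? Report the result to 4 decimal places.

P(defective|M1) = 0.177; P(defective|M2) = 0.146; P(defective|M3) = 0.091.
Prior × likelihood for each source: 0.38·0.177=0.06726, 0.38·0.146=0.05548, 0.24·0.091=0.02184. Summing gives P(defective) = 0.14458.
P(Machine 1 | defective) = 0.06726 / 0.14458 = 0.4652.

Posterior probability ≈ 0.4652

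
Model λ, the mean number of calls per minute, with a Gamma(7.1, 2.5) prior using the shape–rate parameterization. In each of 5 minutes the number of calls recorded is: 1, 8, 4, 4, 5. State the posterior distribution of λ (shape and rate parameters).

The Poisson likelihood adds the total count to the shape and the number of exposure periods to the rate. Here ∑xᵢ = 22 and n = 5, so shape 7.1→29.1 and rate 2.5→7.5.

Posterior: Gamma(shape=29.1, rate=7.5)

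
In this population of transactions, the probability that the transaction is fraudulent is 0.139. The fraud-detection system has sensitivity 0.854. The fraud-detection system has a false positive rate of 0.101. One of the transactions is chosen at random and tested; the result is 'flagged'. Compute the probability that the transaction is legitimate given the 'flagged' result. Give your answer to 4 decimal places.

Write H for 'the transaction is fraudulent'. Prior odds H:¬H = 0.139/0.861 = 0.16144. For the 'flagged' outcome, the likelihood ratio is 0.854/0.101 = 8.4554.
Posterior odds = 0.16144 × 8.4554 = 1.3650, so P(H|E) = 1.3650/(1+1.3650) = 0.5772. Then P(¬H|E) = 1 − 0.5772 = 0.4228.

P(¬H | E) ≈ 0.4228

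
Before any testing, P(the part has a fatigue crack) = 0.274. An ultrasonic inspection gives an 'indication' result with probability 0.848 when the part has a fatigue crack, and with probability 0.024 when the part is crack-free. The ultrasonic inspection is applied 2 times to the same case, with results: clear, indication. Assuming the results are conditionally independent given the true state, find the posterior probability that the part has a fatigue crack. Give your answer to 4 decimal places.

Let H be the event that the part has a fatigue crack; start with P(H) = 0.274. P('indication'|H) = 0.848, P('indication'|¬H) = 0.024.
Update on result 1 ('clear'): P(H) ← 0.152·0.2740 / (0.152·0.2740 + 0.976·0.7260) = 0.041648/0.75022 = 0.0555.
Update on result 2 ('indication'): P(H) ← 0.848·0.0555 / (0.848·0.0555 + 0.024·0.9445) = 0.047076/0.069744 = 0.6750.

Posterior P(H) ≈ 0.6750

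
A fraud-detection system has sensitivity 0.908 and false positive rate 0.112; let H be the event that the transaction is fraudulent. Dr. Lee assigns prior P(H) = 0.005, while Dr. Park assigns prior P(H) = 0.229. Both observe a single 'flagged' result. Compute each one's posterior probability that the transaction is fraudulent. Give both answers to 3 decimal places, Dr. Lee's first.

Dr. Lee: 0.039; Dr. Park: 0.707

P('+'|H) = 0.908, P('+'|¬H) = 0.112.
Dr. Lee: numerator 0.908·0.005 = 0.0045400; evidence = 0.0045400+0.112·0.995 = 0.11598; posterior = 0.039.
Dr. Park: numerator 0.908·0.229 = 0.20793; evidence = 0.20793+0.112·0.771 = 0.29428; posterior = 0.707.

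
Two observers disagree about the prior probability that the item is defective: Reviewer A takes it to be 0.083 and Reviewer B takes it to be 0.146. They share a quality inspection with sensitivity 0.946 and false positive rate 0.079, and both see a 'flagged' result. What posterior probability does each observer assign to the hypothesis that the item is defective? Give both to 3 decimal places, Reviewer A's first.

Reviewer A: 0.520; Reviewer B: 0.672

The likelihood ratio for a 'flagged' result is 0.946/0.079 = 11.975.
Reviewer A: prior odds 0.083/0.917 = 0.090513; posterior odds 1.0839; posterior probability 0.520.
Reviewer B: prior odds 0.146/0.854 = 0.17096; posterior odds 2.0472; posterior probability 0.672.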